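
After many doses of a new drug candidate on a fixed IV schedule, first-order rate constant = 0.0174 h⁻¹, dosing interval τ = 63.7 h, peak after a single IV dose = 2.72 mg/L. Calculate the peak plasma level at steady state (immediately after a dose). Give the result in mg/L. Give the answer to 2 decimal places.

e^(−kτ) = e^(−0.01740 × 63.7) = 0.3301
Accumulation ratio R = 1 / (1 − e^(−kτ)) = 1 / (1 − 0.3301) = 1.493
Steady-state peak = C₀ × R = 2.72 × 1.493 = 4.061 mg/L

4.06 mg/L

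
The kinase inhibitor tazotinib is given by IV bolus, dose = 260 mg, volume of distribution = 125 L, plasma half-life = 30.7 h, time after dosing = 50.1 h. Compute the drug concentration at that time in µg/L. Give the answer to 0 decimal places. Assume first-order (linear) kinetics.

671 µg/L

C₀ = Dose / Vd = 260.0 / 125 = 2.080 mg/L
k = ln2 / t½ = 0.693147 / 30.7 = 0.02258 h⁻¹
C = C₀ · e^(−k·t) = 2.080 × e^(−0.02258 × 50.1)
  = 2.080 × 0.3226 = 0.6710 mg/L
Convert: 0.6710 mg/L × 1000 = 671.0 µg/L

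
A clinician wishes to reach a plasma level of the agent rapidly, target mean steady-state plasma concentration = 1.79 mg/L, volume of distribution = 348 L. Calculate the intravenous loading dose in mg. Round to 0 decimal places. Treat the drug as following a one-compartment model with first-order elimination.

LD = Css × Vd = 1.79 × 348 = 622.9 mg

623 mg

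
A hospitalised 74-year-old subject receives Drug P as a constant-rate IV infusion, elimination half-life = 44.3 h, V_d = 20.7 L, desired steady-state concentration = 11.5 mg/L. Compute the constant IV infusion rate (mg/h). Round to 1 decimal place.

3.7 mg/h

k = ln2 / t½ = 0.693147 / 44.3 = 0.01565 h⁻¹
CL = k × Vd = 0.01565 × 20.7 = 0.3240 L/h
At steady state, infusion rate R₀ = Css × CL = 11.5 × 0.3240 = 3.726 mg/h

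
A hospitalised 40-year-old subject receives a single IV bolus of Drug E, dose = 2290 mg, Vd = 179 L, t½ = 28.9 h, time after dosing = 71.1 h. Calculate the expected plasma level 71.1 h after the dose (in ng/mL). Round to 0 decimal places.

C₀ = Dose / Vd = 2290 / 179 = 12.79 mg/L
k = ln2 / t½ = 0.693147 / 28.9 = 0.02398 h⁻¹
C = C₀ · e^(−k·t) = 12.79 × e^(−0.02398 × 71.1)
  = 12.79 × 0.1818 = 2.325 mg/L
Convert: 2.325 mg/L × 1000 = 2325 ng/mL

2325 ng/mL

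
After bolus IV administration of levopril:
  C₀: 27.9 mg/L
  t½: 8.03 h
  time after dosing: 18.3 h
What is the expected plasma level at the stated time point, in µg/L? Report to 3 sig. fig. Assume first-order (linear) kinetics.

5750 µg/L

k = ln2 / t½ = 0.693147 / 8.03 = 0.08632 h⁻¹
C = C₀ · e^(−k·t) = 27.90 × e^(−0.08632 × 18.3)
  = 27.90 × 0.2060 = 5.747 mg/L
Convert: 5.747 mg/L × 1000 = 5747 µg/L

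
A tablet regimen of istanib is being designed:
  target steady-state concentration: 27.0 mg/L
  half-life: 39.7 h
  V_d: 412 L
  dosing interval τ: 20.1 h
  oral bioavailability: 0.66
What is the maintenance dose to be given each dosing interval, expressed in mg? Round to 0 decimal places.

5915 mg

k = ln2 / t½ = 0.693147 / 39.7 = 0.01746 h⁻¹
CL = k × Vd = 0.01746 × 412 = 7.194 L/h
At steady state, F × (Dose/τ) = Css × CL.
Dose = Css × CL × τ / F = 27.0 × 7.194 × 20.1 / 0.66 = 5915 mg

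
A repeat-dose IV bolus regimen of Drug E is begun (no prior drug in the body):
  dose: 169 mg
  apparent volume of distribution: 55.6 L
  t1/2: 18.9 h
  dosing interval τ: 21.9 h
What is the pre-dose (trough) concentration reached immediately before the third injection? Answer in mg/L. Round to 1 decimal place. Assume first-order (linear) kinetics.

2.0 mg/L

C₀ per dose = Dose / Vd = 169 / 55.6 = 3.040 mg/L
k = ln2 / t½ = 0.693147 / 18.9 = 0.03667 h⁻¹
Fraction remaining after one interval: r = e^(−kτ) = e^(−0.03667 × 21.9) = 0.4480
Before dose 3, 2 doses have been given (aged 1τ, 2τ).
C_trough = C₀ × (r + r²) = 3.040 × (0.4480 + 0.2007) = 1.972 mg/L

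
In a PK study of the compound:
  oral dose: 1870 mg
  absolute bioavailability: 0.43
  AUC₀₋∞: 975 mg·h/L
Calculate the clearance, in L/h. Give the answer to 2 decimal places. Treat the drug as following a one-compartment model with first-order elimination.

CL = F·Dose / AUC = 0.43 × 1870 / 975 = 0.8247 L/h

0.82 L/h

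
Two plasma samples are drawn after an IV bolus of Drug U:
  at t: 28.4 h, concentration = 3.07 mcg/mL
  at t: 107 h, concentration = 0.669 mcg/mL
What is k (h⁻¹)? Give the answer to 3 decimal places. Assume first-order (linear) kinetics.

0.019 h⁻¹

k = ln(C₁/C₂) / (t₂ − t₁) = ln(3.07/0.669) / (107 − 28.4)
  = 1.524 / 78.60 = 0.01939 h⁻¹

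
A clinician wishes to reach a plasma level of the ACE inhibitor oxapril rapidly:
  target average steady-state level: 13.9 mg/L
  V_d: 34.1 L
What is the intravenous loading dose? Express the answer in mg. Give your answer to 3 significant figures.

474 mg

LD = Css × Vd = 13.9 × 34.1 = 474.0 mg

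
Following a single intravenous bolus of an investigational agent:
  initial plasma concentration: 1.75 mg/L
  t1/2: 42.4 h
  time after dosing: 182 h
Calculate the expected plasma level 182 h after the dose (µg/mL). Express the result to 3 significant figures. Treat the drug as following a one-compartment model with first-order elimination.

k = ln2 / t½ = 0.693147 / 42.4 = 0.01635 h⁻¹
C = C₀ · e^(−k·t) = 1.750 × e^(−0.01635 × 182)
  = 1.750 × 0.05101 = 0.08927 mg/L
(0.08927 mg/L = 0.08927 µg/mL)

0.0893 µg/mL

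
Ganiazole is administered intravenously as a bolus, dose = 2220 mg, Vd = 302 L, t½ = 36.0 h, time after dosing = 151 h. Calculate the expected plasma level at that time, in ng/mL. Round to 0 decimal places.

C₀ = Dose / Vd = 2220 / 302 = 7.351 mg/L
k = ln2 / t½ = 0.693147 / 36.0 = 0.01925 h⁻¹
C = C₀ · e^(−k·t) = 7.351 × e^(−0.01925 × 151)
  = 7.351 × 0.05465 = 0.4017 mg/L
Convert: 0.4017 mg/L × 1000 = 401.7 ng/mL

402 ng/mL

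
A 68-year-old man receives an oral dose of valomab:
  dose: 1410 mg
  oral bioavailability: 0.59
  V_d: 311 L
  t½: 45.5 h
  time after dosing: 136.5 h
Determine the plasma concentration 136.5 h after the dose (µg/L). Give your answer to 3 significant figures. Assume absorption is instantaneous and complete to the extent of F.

334 µg/L

Amount reaching circulation = F × Dose = 0.59 × 1410 = 831.9 mg
C₀ = F·Dose / Vd = 831.9 / 311 = 2.675 mg/L
k = ln2 / t½ = 0.693147 / 45.5 = 0.01523 h⁻¹
t / t½ = 136.5 / 45.5 = 3 half-lives
C = C₀ × (1/2)^3 = 2.675 × 0.1250 = 0.3344 mg/L
Convert: 0.3344 mg/L × 1000 = 334.4 µg/L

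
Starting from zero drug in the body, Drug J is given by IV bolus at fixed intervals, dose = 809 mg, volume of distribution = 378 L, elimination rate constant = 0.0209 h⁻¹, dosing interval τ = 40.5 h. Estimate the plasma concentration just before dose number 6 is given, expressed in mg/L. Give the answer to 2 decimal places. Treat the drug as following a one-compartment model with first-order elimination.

1.58 mg/L

C₀ per dose = Dose / Vd = 809 / 378 = 2.140 mg/L
Fraction remaining after one interval: r = e^(−kτ) = e^(−0.02090 × 40.5) = 0.4289
Before dose 6, 5 doses have been given (aged 1τ, 2τ, 3τ, 4τ, 5τ).
C_trough = C₀ × (r + r² + … + r^5) = C₀ × r(1−r^5)/(1−r)
        = 2.140 × 0.4289 × (1 − 0.01451) / (1 − 0.4289) = 1.584 mg/L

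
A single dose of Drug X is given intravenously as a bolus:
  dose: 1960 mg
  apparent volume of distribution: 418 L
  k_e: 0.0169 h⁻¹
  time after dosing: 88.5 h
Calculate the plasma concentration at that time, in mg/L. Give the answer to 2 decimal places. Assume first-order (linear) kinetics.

1.05 mg/L

C₀ = Dose / Vd = 1960 / 418 = 4.689 mg/L
C = C₀ · e^(−k·t) = 4.689 × e^(−0.01690 × 88.5)
  = 4.689 × 0.2241 = 1.051 mg/L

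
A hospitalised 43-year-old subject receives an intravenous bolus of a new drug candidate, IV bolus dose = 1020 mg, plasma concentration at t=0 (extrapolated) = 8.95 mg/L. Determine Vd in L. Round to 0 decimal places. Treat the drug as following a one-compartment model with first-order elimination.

114 L

Vd = Dose / C₀ = 1020 / 8.95 = 114.0 L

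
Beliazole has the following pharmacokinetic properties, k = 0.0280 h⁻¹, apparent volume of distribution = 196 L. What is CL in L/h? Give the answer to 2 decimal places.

CL = k × Vd = 0.0280 × 196 = 5.488 L/h

5.49 L/h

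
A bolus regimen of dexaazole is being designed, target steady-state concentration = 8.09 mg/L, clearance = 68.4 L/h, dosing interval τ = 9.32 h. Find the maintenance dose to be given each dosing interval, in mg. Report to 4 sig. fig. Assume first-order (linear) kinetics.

At steady state, Dose/τ = Css × CL.
Dose = Css × CL × τ = 8.09 × 68.40 × 9.32 = 5157 mg

5157 mg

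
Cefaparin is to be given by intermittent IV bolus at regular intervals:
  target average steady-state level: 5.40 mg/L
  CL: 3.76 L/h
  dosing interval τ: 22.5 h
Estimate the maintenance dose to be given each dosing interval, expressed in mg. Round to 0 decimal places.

457 mg

At steady state, Dose/τ = Css × CL.
Dose = Css × CL × τ = 5.40 × 3.760 × 22.5 = 456.8 mg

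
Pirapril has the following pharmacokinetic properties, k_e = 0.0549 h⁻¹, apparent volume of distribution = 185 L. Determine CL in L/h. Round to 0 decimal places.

10 L/h

CL = k × Vd = 0.0549 × 185 = 10.16 L/h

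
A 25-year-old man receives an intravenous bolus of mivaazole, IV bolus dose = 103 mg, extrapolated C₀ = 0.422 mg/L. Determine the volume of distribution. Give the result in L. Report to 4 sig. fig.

244.1 L

Vd = Dose / C₀ = 103.0 / 0.422 = 244.1 L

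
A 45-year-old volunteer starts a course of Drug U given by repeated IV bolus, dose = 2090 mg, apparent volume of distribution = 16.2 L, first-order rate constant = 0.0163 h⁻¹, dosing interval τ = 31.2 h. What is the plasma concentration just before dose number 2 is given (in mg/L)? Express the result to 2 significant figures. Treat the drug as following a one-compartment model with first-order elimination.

C₀ per dose = Dose / Vd = 2090 / 16.2 = 129.0 mg/L
Fraction remaining after one interval: r = e^(−kτ) = e^(−0.01630 × 31.2) = 0.6014
Before dose 2, 1 dose has been given (aged 1τ).
C_trough = C₀ × r = 129.0 × 0.6014 = 77.58 mg/L

78 mg/L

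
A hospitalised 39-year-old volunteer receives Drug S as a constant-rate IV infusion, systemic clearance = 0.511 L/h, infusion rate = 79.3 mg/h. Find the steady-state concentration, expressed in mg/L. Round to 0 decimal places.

155 mg/L

At steady state Css = R₀ / CL = 79.3 / 0.5110 = 155.2 mg/L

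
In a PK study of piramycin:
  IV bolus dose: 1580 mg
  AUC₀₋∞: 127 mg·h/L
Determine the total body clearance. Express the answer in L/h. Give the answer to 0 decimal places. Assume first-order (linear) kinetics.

12 L/h

CL = Dose / AUC = 1580 / 127 = 12.44 L/h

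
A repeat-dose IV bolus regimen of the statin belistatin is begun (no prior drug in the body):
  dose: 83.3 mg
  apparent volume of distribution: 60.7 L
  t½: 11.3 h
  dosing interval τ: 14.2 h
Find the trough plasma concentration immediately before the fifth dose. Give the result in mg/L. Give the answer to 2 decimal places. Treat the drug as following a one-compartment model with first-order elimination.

C₀ per dose = Dose / Vd = 83.3 / 60.7 = 1.372 mg/L
k = ln2 / t½ = 0.693147 / 11.3 = 0.06134 h⁻¹
Fraction remaining after one interval: r = e^(−kτ) = e^(−0.06134 × 14.2) = 0.4185
Before dose 5, 4 doses have been given (aged 1τ, 2τ, 3τ, 4τ).
C_trough = C₀ × (r + r² + … + r^4) = C₀ × r(1−r^4)/(1−r)
        = 1.372 × 0.4185 × (1 − 0.03067) / (1 − 0.4185) = 0.9571 mg/L

0.96 mg/L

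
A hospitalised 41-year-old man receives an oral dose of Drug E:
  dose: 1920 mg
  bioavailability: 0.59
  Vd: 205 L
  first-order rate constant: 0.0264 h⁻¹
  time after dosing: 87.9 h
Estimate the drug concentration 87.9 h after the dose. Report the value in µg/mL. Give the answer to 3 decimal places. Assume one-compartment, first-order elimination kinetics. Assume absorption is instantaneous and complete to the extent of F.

0.543 µg/mL

Amount reaching circulation = F × Dose = 0.59 × 1920 = 1133 mg
C₀ = F·Dose / Vd = 1133 / 205 = 5.527 mg/L
C = C₀ · e^(−k·t) = 5.527 × e^(−0.02640 × 87.9)
  = 5.527 × 0.09822 = 0.5429 mg/L
(0.5429 mg/L = 0.5429 µg/mL)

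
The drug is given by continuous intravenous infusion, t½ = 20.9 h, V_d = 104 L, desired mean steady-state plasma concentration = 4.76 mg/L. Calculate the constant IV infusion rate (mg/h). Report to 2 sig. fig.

k = ln2 / t½ = 0.693147 / 20.9 = 0.03316 h⁻¹
CL = k × Vd = 0.03316 × 104 = 3.449 L/h
At steady state, infusion rate R₀ = Css × CL = 4.76 × 3.449 = 16.42 mg/h

16 mg/h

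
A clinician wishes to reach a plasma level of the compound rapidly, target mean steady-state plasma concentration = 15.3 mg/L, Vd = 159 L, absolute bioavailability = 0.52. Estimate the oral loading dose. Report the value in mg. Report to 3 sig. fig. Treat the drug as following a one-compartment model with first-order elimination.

LD = Css × Vd / F = 15.3 × 159 / 0.52 = 4678 mg

4680 mg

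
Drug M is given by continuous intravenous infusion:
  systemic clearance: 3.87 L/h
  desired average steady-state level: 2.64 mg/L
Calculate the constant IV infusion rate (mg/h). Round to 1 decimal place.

At steady state, infusion rate R₀ = Css × CL = 2.64 × 3.870 = 10.22 mg/h

10.2 mg/h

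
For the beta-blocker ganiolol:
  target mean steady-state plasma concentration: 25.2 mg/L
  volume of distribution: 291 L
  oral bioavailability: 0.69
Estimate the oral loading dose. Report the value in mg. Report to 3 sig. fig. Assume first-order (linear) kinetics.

10600 mg

LD = Css × Vd / F = 25.2 × 291 / 0.69 = 10630 mg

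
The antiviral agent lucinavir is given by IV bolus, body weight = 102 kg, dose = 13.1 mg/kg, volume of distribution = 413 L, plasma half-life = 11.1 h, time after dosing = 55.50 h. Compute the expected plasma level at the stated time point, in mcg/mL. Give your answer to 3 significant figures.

Total dose = 13.1 × 102 = 1336 mg
C₀ = Dose / Vd = 1336 / 413 = 3.235 mg/L
k = ln2 / t½ = 0.693147 / 11.1 = 0.06245 h⁻¹
t / t½ = 55.50 / 11.1 = 5 half-lives
C = C₀ × (1/2)^5 = 3.235 × 0.03125 = 0.1011 mg/L
(0.1011 mg/L = 0.1011 mcg/mL)

0.101 mcg/mL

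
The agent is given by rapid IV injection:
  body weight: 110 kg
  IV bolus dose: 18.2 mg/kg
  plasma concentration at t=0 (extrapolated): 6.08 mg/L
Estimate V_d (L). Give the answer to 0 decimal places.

329 L

Dose = 18.2 × 110 = 2002 mg
Vd = Dose / C₀ = 2002 / 6.08 = 329.3 L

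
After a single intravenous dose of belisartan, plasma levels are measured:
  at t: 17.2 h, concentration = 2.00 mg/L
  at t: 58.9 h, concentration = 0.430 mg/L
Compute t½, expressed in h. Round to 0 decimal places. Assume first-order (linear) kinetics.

k = ln(C₁/C₂) / (t₂ − t₁) = ln(2.00/0.430) / (58.9 − 17.2)
  = 1.537 / 41.70 = 0.03686 h⁻¹
t½ = ln2 / k = 0.693147 / 0.03686 = 18.80 h

19 h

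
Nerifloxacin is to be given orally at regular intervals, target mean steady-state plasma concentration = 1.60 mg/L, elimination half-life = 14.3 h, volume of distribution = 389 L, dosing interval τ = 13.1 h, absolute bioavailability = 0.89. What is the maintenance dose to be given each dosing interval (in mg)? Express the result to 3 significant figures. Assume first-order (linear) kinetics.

k = ln2 / t½ = 0.693147 / 14.3 = 0.04847 h⁻¹
CL = k × Vd = 0.04847 × 389 = 18.85 L/h
At steady state, F × (Dose/τ) = Css × CL.
Dose = Css × CL × τ / F = 1.60 × 18.85 × 13.1 / 0.89 = 443.9 mg

444 mg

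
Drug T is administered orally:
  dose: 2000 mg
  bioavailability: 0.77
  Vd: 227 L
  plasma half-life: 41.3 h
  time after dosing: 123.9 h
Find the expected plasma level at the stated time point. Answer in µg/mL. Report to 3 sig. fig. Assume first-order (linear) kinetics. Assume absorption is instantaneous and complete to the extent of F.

0.848 µg/mL

Amount reaching circulation = F × Dose = 0.77 × 2000 = 1540 mg
C₀ = F·Dose / Vd = 1540 / 227 = 6.784 mg/L
k = ln2 / t½ = 0.693147 / 41.3 = 0.01678 h⁻¹
t / t½ = 123.9 / 41.3 = 3 half-lives
C = C₀ × (1/2)^3 = 6.784 × 0.1250 = 0.8480 mg/L
(0.8480 mg/L = 0.8480 µg/mL)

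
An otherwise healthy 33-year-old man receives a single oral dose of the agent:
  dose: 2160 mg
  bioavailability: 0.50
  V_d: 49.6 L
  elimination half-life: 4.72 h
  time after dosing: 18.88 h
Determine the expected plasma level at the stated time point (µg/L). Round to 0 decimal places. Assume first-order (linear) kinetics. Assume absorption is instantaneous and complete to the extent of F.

1361 µg/L

Amount reaching circulation = F × Dose = 0.50 × 2160 = 1080 mg
C₀ = F·Dose / Vd = 1080 / 49.6 = 21.77 mg/L
k = ln2 / t½ = 0.693147 / 4.72 = 0.1469 h⁻¹
t / t½ = 18.88 / 4.72 = 4 half-lives
C = C₀ × (1/2)^4 = 21.77 × 0.06250 = 1.361 mg/L
Convert: 1.361 mg/L × 1000 = 1361 µg/L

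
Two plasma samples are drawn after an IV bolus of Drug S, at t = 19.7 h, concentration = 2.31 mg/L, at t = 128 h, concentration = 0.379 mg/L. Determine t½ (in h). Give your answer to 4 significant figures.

k = ln(C₁/C₂) / (t₂ − t₁) = ln(2.31/0.379) / (128 − 19.7)
  = 1.807 / 108.3 = 0.01669 h⁻¹
t½ = ln2 / k = 0.693147 / 0.01669 = 41.53 h

41.53 h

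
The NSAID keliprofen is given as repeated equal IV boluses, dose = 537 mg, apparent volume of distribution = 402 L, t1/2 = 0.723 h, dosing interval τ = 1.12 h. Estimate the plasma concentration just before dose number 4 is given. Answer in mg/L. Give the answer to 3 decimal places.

0.666 mg/L

C₀ per dose = Dose / Vd = 537 / 402 = 1.336 mg/L
k = ln2 / t½ = 0.693147 / 0.723 = 0.9587 h⁻¹
Fraction remaining after one interval: r = e^(−kτ) = e^(−0.9587 × 1.12) = 0.3417
Before dose 4, 3 doses have been given (aged 1τ, 2τ, 3τ).
C_trough = C₀ × (r + r² + … + r^3) = C₀ × r(1−r^3)/(1−r)
        = 1.336 × 0.3417 × (1 − 0.03990) / (1 − 0.3417) = 0.6658 mg/L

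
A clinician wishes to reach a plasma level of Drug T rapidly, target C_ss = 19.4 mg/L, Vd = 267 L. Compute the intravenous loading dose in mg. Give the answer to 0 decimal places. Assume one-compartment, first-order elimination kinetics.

LD = Css × Vd = 19.4 × 267 = 5180 mg

5180 mg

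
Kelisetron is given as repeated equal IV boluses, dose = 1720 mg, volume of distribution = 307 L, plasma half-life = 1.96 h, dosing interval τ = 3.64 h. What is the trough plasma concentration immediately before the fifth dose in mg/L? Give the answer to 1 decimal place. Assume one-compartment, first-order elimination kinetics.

C₀ per dose = Dose / Vd = 1720 / 307 = 5.603 mg/L
k = ln2 / t½ = 0.693147 / 1.96 = 0.3536 h⁻¹
Fraction remaining after one interval: r = e^(−kτ) = e^(−0.3536 × 3.64) = 0.2761
Before dose 5, 4 doses have been given (aged 1τ, 2τ, 3τ, 4τ).
C_trough = C₀ × (r + r² + … + r^4) = C₀ × r(1−r^4)/(1−r)
        = 5.603 × 0.2761 × (1 − 0.005811) / (1 − 0.2761) = 2.125 mg/L

2.1 mg/L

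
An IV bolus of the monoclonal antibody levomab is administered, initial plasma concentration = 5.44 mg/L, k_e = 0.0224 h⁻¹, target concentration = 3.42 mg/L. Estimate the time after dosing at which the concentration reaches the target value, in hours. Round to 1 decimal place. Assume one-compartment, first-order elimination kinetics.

20.7 h

t = ln(C₀ / C) / k = ln(5.440 / 3.42) / 0.02240
  = ln(1.591) / 0.02240 = 0.4644 / 0.02240 = 20.73 h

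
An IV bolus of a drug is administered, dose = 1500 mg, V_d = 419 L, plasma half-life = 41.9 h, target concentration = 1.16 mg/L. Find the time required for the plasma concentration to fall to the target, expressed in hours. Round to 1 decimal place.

68.1 h

C₀ = Dose / Vd = 1500 / 419 = 3.580 mg/L
k = ln2 / t½ = 0.693147 / 41.9 = 0.01654 h⁻¹
t = ln(C₀ / C) / k = ln(3.580 / 1.16) / 0.01654
  = ln(3.086) / 0.01654 = 1.127 / 0.01654 = 68.14 h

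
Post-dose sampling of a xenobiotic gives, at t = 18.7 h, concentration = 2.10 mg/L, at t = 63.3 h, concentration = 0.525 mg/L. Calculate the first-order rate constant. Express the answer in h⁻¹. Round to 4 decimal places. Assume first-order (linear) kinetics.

0.0311 h⁻¹

k = ln(C₁/C₂) / (t₂ − t₁) = ln(2.10/0.525) / (63.3 − 18.7)
  = 1.386 / 44.60 = 0.03108 h⁻¹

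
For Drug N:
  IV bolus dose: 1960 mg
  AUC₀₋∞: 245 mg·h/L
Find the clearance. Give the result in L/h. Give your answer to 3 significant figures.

CL = Dose / AUC = 1960 / 245 = 8.000 L/h

8.00 L/h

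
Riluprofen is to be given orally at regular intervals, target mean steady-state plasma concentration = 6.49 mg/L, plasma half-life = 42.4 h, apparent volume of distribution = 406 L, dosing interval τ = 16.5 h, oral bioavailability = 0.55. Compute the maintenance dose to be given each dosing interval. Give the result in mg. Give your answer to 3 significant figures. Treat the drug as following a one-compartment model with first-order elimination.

k = ln2 / t½ = 0.693147 / 42.4 = 0.01635 h⁻¹
CL = k × Vd = 0.01635 × 406 = 6.638 L/h
At steady state, F × (Dose/τ) = Css × CL.
Dose = Css × CL × τ / F = 6.49 × 6.638 × 16.5 / 0.55 = 1292 mg

1290 mg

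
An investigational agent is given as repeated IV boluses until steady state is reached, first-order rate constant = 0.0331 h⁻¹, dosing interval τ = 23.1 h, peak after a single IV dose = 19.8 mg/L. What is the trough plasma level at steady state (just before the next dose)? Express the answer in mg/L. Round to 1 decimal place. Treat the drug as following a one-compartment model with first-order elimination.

17.2 mg/L

e^(−kτ) = e^(−0.03310 × 23.1) = 0.4655
Accumulation ratio R = 1 / (1 − e^(−kτ)) = 1 / (1 − 0.4655) = 1.871
Steady-state trough = C₀ × R × e^(−kτ) = 19.8 × 1.871 × 0.4655 = 17.24 mg/L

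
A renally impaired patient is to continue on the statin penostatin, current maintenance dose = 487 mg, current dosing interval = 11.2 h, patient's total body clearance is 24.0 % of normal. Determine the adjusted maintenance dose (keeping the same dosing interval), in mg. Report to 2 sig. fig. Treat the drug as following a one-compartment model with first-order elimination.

120 mg

To keep the same average steady-state level, dosing rate must scale with clearance.
CL ratio = 24.0 / 100 = 0.2400
New dose (same interval) = 487 × 0.2400 = 116.9 mg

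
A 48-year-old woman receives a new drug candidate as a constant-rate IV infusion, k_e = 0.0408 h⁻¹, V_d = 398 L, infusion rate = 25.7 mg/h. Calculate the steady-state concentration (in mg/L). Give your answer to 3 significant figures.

CL = k × Vd = 0.04080 × 398 = 16.24 L/h
At steady state Css = R₀ / CL = 25.7 / 16.24 = 1.583 mg/L

1.58 mg/L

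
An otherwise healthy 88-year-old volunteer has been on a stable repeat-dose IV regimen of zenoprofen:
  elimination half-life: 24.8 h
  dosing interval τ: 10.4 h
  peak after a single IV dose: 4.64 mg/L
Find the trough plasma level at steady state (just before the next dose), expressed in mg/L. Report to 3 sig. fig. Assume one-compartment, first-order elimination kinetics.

k = ln2 / t½ = 0.693147 / 24.8 = 0.02795 h⁻¹
e^(−kτ) = e^(−0.02795 × 10.4) = 0.7478
Accumulation ratio R = 1 / (1 − e^(−kτ)) = 1 / (1 − 0.7478) = 3.965
Steady-state trough = C₀ × R × e^(−kτ) = 4.64 × 3.965 × 0.7478 = 13.76 mg/L

13.8 mg/L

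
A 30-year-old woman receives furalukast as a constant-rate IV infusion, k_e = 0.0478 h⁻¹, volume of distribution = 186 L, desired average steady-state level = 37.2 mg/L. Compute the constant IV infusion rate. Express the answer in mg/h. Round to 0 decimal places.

331 mg/h

CL = k × Vd = 0.04780 × 186 = 8.891 L/h
At steady state, infusion rate R₀ = Css × CL = 37.2 × 8.891 = 330.7 mg/h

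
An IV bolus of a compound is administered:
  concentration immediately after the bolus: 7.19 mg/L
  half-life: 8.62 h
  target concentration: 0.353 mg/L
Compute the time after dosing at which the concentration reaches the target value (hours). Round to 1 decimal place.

k = ln2 / t½ = 0.693147 / 8.62 = 0.08041 h⁻¹
t = ln(C₀ / C) / k = ln(7.190 / 0.353) / 0.08041
  = ln(20.37) / 0.08041 = 3.014 / 0.08041 = 37.48 h

37.5 h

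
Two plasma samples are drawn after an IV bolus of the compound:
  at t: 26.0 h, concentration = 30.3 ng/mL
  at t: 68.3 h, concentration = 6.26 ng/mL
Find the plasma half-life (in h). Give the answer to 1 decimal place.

k = ln(C₁/C₂) / (t₂ − t₁) = ln(30.3/6.26) / (68.3 − 26.0)
  = 1.577 / 42.30 = 0.03728 h⁻¹
t½ = ln2 / k = 0.693147 / 0.03728 = 18.59 h

18.6 h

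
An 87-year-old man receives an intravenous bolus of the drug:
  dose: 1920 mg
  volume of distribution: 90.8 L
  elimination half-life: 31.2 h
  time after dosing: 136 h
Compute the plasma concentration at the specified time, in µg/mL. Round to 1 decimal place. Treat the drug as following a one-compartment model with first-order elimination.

C₀ = Dose / Vd = 1920 / 90.8 = 21.15 mg/L
k = ln2 / t½ = 0.693147 / 31.2 = 0.02222 h⁻¹
C = C₀ · e^(−k·t) = 21.15 × e^(−0.02222 × 136)
  = 21.15 × 0.04871 = 1.030 mg/L
(1.030 mg/L = 1.030 µg/mL)

1.0 µg/mL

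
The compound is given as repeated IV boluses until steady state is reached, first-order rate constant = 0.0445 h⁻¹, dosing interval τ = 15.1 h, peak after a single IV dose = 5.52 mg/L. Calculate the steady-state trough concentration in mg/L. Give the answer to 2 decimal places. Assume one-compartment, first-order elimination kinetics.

5.76 mg/L

e^(−kτ) = e^(−0.04450 × 15.1) = 0.5107
Accumulation ratio R = 1 / (1 − e^(−kτ)) = 1 / (1 − 0.5107) = 2.044
Steady-state trough = C₀ × R × e^(−kτ) = 5.52 × 2.044 × 0.5107 = 5.762 mg/L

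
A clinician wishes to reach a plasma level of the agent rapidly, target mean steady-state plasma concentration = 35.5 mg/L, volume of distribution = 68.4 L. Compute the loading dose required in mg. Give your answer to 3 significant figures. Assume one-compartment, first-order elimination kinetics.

2430 mg

LD = Css × Vd = 35.5 × 68.4 = 2428 mg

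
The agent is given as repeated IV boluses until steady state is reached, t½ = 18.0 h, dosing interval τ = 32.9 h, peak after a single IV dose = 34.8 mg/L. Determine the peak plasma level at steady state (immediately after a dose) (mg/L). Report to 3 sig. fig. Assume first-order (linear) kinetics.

k = ln2 / t½ = 0.693147 / 18.0 = 0.03851 h⁻¹
e^(−kτ) = e^(−0.03851 × 32.9) = 0.2817
Accumulation ratio R = 1 / (1 − e^(−kτ)) = 1 / (1 − 0.2817) = 1.392
Steady-state peak = C₀ × R = 34.8 × 1.392 = 48.44 mg/L

48.4 mg/L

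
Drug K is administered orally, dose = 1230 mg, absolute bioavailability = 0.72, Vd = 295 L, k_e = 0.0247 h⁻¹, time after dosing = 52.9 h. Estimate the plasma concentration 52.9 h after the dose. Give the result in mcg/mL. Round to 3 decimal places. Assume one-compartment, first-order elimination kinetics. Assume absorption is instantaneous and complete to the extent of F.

0.813 mcg/mL

Amount reaching circulation = F × Dose = 0.72 × 1230 = 885.6 mg
C₀ = F·Dose / Vd = 885.6 / 295 = 3.002 mg/L
C = C₀ · e^(−k·t) = 3.002 × e^(−0.02470 × 52.9)
  = 3.002 × 0.2707 = 0.8126 mg/L
(0.8126 mg/L = 0.8126 mcg/mL)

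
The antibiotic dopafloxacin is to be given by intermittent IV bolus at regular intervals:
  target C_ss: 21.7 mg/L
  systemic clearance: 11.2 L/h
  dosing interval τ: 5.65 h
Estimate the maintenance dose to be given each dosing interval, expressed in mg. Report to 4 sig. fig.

1373 mg

At steady state, Dose/τ = Css × CL.
Dose = Css × CL × τ = 21.7 × 11.20 × 5.65 = 1373 mg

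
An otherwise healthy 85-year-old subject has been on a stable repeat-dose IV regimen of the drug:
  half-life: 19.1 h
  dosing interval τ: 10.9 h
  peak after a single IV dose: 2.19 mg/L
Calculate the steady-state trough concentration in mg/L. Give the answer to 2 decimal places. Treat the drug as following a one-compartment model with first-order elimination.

4.51 mg/L

k = ln2 / t½ = 0.693147 / 19.1 = 0.03629 h⁻¹
e^(−kτ) = e^(−0.03629 × 10.9) = 0.6733
Accumulation ratio R = 1 / (1 − e^(−kτ)) = 1 / (1 − 0.6733) = 3.061
Steady-state trough = C₀ × R × e^(−kτ) = 2.19 × 3.061 × 0.6733 = 4.514 mg/L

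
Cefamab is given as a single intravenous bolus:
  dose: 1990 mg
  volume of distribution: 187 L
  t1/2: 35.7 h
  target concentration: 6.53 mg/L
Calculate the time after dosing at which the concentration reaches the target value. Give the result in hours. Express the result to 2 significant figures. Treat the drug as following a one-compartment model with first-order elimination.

C₀ = Dose / Vd = 1990 / 187 = 10.64 mg/L
k = ln2 / t½ = 0.693147 / 35.7 = 0.01942 h⁻¹
t = ln(C₀ / C) / k = ln(10.64 / 6.53) / 0.01942
  = ln(1.629) / 0.01942 = 0.4880 / 0.01942 = 25.13 h

25 h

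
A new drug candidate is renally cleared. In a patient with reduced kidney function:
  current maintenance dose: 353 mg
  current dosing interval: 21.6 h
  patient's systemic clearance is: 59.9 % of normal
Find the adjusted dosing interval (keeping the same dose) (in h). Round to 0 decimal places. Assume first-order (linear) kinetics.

36 h

To keep the same average steady-state level, dosing rate must scale with clearance.
CL ratio = 59.9 / 100 = 0.5990
New interval (same dose) = 21.6 / 0.5990 = 36.06 h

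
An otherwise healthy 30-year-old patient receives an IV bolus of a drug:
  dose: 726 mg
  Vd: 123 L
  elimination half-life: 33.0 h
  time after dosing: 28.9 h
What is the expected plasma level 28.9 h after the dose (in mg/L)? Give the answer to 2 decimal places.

3.22 mg/L

C₀ = Dose / Vd = 726.0 / 123 = 5.902 mg/L
k = ln2 / t½ = 0.693147 / 33.0 = 0.02100 h⁻¹
C = C₀ · e^(−k·t) = 5.902 × e^(−0.02100 × 28.9)
  = 5.902 × 0.5450 = 3.217 mg/L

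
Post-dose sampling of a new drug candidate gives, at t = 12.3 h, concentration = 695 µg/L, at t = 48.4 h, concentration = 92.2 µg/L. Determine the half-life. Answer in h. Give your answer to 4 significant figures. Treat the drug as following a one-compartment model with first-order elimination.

12.39 h

k = ln(C₁/C₂) / (t₂ − t₁) = ln(695/92.2) / (48.4 − 12.3)
  = 2.020 / 36.10 = 0.05596 h⁻¹
t½ = ln2 / k = 0.693147 / 0.05596 = 12.39 h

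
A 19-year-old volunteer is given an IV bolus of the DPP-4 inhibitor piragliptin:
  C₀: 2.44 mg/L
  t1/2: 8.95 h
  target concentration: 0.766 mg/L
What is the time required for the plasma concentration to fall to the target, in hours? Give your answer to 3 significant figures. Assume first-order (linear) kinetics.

k = ln2 / t½ = 0.693147 / 8.95 = 0.07745 h⁻¹
t = ln(C₀ / C) / k = ln(2.440 / 0.766) / 0.07745
  = ln(3.185) / 0.07745 = 1.158 / 0.07745 = 14.95 h

15.0 h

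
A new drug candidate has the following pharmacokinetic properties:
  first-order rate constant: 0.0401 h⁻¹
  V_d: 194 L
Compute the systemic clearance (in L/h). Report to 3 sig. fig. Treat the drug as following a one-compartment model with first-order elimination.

CL = k × Vd = 0.0401 × 194 = 7.779 L/h

7.78 L/h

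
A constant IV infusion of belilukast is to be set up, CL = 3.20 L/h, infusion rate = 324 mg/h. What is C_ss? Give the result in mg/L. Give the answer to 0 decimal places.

101 mg/L

At steady state Css = R₀ / CL = 324 / 3.200 = 101.3 mg/L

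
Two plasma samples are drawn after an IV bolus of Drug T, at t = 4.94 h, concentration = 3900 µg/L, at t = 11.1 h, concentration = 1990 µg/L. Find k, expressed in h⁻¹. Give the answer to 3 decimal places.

0.109 h⁻¹

k = ln(C₁/C₂) / (t₂ − t₁) = ln(3900/1990) / (11.1 − 4.94)
  = 0.6728 / 6.160 = 0.1092 h⁻¹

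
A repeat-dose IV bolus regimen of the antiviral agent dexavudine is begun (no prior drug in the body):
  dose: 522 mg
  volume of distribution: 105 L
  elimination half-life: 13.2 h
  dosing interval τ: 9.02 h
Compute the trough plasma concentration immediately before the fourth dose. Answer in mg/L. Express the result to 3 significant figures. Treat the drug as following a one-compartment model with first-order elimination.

C₀ per dose = Dose / Vd = 522 / 105 = 4.971 mg/L
k = ln2 / t½ = 0.693147 / 13.2 = 0.05251 h⁻¹
Fraction remaining after one interval: r = e^(−kτ) = e^(−0.05251 × 9.02) = 0.6227
Before dose 4, 3 doses have been given (aged 1τ, 2τ, 3τ).
C_trough = C₀ × (r + r² + … + r^3) = C₀ × r(1−r^3)/(1−r)
        = 4.971 × 0.6227 × (1 − 0.2415) / (1 − 0.6227) = 6.223 mg/L

6.22 mg/L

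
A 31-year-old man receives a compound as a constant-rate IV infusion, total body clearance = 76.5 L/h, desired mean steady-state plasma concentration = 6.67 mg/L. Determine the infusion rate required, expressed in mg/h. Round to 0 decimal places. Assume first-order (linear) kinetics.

510 mg/h

At steady state, infusion rate R₀ = Css × CL = 6.67 × 76.50 = 510.3 mg/h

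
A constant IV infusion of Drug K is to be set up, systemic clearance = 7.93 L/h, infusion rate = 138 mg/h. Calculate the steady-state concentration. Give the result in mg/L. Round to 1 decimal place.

At steady state Css = R₀ / CL = 138 / 7.930 = 17.40 mg/L

17.4 mg/L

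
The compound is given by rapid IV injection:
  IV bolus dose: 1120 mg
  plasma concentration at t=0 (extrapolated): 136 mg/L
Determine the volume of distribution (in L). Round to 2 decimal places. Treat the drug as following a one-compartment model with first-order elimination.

Vd = Dose / C₀ = 1120 / 136 = 8.235 L

8.24 L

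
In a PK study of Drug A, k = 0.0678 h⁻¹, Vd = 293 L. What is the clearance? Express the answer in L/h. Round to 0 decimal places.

20 L/h

CL = k × Vd = 0.0678 × 293 = 19.87 L/h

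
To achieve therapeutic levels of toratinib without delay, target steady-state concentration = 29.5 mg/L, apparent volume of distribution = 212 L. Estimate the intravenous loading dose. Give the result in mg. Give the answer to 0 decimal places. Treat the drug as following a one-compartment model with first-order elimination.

LD = Css × Vd = 29.5 × 212 = 6254 mg

6254 mg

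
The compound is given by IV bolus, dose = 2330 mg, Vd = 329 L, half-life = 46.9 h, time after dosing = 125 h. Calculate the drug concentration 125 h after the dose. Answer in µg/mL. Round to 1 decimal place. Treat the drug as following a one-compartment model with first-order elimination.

1.1 µg/mL

C₀ = Dose / Vd = 2330 / 329 = 7.082 mg/L
k = ln2 / t½ = 0.693147 / 46.9 = 0.01478 h⁻¹
C = C₀ · e^(−k·t) = 7.082 × e^(−0.01478 × 125)
  = 7.082 × 0.1576 = 1.116 mg/L
(1.116 mg/L = 1.116 µg/mL)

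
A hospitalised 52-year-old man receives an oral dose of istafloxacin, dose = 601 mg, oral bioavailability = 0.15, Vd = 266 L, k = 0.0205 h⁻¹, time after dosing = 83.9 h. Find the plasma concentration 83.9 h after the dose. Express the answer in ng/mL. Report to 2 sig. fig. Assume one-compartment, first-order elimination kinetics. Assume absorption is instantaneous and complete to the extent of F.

Amount reaching circulation = F × Dose = 0.15 × 601.0 = 90.15 mg
C₀ = F·Dose / Vd = 90.15 / 266 = 0.3389 mg/L
C = C₀ · e^(−k·t) = 0.3389 × e^(−0.02050 × 83.9)
  = 0.3389 × 0.1791 = 0.06070 mg/L
Convert: 0.06070 mg/L × 1000 = 60.70 ng/mL

61 ng/mL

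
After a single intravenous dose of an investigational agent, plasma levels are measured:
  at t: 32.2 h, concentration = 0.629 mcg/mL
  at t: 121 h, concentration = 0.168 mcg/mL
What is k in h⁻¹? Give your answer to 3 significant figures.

k = ln(C₁/C₂) / (t₂ − t₁) = ln(0.629/0.168) / (121 − 32.2)
  = 1.320 / 88.80 = 0.01486 h⁻¹

0.0149 h⁻¹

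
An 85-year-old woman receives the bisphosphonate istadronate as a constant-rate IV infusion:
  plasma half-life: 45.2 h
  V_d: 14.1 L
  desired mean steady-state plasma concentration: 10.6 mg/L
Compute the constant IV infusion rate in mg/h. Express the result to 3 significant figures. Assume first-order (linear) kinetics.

k = ln2 / t½ = 0.693147 / 45.2 = 0.01534 h⁻¹
CL = k × Vd = 0.01534 × 14.1 = 0.2163 L/h
At steady state, infusion rate R₀ = Css × CL = 10.6 × 0.2163 = 2.293 mg/h

2.29 mg/h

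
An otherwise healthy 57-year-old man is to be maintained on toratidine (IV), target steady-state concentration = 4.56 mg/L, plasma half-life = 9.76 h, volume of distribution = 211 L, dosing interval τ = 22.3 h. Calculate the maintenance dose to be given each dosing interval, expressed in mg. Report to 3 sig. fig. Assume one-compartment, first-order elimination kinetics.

k = ln2 / t½ = 0.693147 / 9.76 = 0.07102 h⁻¹
CL = k × Vd = 0.07102 × 211 = 14.99 L/h
At steady state, Dose/τ = Css × CL.
Dose = Css × CL × τ = 4.56 × 14.99 × 22.3 = 1524 mg

1520 mg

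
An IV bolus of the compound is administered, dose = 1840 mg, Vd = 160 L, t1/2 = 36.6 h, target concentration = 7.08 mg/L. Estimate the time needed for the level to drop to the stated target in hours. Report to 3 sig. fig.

C₀ = Dose / Vd = 1840 / 160 = 11.50 mg/L
k = ln2 / t½ = 0.693147 / 36.6 = 0.01894 h⁻¹
t = ln(C₀ / C) / k = ln(11.50 / 7.08) / 0.01894
  = ln(1.624) / 0.01894 = 0.4849 / 0.01894 = 25.60 h

25.6 h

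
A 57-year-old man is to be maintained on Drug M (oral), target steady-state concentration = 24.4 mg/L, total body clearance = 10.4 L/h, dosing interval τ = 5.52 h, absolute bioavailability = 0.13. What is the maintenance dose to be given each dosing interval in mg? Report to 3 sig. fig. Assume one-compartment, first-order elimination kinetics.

At steady state, F × (Dose/τ) = Css × CL.
Dose = Css × CL × τ / F = 24.4 × 10.40 × 5.52 / 0.13 = 10780 mg

10800 mg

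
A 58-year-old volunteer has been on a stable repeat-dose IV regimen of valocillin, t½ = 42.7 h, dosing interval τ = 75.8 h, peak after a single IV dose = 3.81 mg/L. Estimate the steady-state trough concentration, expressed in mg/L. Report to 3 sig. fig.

k = ln2 / t½ = 0.693147 / 42.7 = 0.01623 h⁻¹
e^(−kτ) = e^(−0.01623 × 75.8) = 0.2922
Accumulation ratio R = 1 / (1 − e^(−kτ)) = 1 / (1 − 0.2922) = 1.413
Steady-state trough = C₀ × R × e^(−kτ) = 3.81 × 1.413 × 0.2922 = 1.573 mg/L

1.57 mg/L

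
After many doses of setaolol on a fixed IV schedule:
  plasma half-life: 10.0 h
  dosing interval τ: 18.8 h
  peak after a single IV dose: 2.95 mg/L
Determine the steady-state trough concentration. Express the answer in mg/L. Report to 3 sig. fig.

1.10 mg/L

k = ln2 / t½ = 0.693147 / 10.0 = 0.06931 h⁻¹
e^(−kτ) = e^(−0.06931 × 18.8) = 0.2717
Accumulation ratio R = 1 / (1 − e^(−kτ)) = 1 / (1 − 0.2717) = 1.373
Steady-state trough = C₀ × R × e^(−kτ) = 2.95 × 1.373 × 0.2717 = 1.100 mg/L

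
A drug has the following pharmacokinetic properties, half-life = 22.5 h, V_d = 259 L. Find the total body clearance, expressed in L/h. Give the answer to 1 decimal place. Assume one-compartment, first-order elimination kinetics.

k = ln2 / t½ = 0.693147 / 22.5 = 0.03081 h⁻¹
CL = k × Vd = 0.03081 × 259 = 7.980 L/h

8.0 L/h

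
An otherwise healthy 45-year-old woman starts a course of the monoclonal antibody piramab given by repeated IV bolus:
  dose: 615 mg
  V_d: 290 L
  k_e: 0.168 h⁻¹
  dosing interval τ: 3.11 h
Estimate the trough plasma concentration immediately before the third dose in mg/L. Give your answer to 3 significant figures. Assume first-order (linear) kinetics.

C₀ per dose = Dose / Vd = 615 / 290 = 2.121 mg/L
Fraction remaining after one interval: r = e^(−kτ) = e^(−0.1680 × 3.11) = 0.5930
Before dose 3, 2 doses have been given (aged 1τ, 2τ).
C_trough = C₀ × (r + r²) = 2.121 × (0.5930 + 0.3516) = 2.003 mg/L

2.00 mg/L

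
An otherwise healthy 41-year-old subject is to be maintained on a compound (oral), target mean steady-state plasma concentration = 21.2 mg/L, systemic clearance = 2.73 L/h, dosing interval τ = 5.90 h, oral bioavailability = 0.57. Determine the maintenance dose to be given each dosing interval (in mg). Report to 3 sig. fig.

At steady state, F × (Dose/τ) = Css × CL.
Dose = Css × CL × τ / F = 21.2 × 2.730 × 5.90 / 0.57 = 599.1 mg

599 mg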